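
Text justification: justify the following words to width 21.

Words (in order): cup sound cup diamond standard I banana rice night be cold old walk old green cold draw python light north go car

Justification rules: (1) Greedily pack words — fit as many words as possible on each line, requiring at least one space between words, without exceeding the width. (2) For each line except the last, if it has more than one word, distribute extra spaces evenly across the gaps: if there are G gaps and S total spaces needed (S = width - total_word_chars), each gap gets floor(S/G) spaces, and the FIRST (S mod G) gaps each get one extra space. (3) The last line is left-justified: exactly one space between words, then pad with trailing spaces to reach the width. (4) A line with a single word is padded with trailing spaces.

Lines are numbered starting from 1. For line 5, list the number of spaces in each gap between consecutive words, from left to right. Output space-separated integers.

Line 1: ['cup', 'sound', 'cup', 'diamond'] (min_width=21, slack=0)
Line 2: ['standard', 'I', 'banana'] (min_width=17, slack=4)
Line 3: ['rice', 'night', 'be', 'cold'] (min_width=18, slack=3)
Line 4: ['old', 'walk', 'old', 'green'] (min_width=18, slack=3)
Line 5: ['cold', 'draw', 'python'] (min_width=16, slack=5)
Line 6: ['light', 'north', 'go', 'car'] (min_width=18, slack=3)

Answer: 4 3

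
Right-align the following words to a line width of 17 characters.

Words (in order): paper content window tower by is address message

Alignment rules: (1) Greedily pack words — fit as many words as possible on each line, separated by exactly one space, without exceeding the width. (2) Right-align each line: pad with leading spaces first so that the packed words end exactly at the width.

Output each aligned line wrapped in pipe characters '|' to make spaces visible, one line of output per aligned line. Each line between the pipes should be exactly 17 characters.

Line 1: ['paper', 'content'] (min_width=13, slack=4)
Line 2: ['window', 'tower', 'by'] (min_width=15, slack=2)
Line 3: ['is', 'address'] (min_width=10, slack=7)
Line 4: ['message'] (min_width=7, slack=10)

Answer: |    paper content|
|  window tower by|
|       is address|
|          message|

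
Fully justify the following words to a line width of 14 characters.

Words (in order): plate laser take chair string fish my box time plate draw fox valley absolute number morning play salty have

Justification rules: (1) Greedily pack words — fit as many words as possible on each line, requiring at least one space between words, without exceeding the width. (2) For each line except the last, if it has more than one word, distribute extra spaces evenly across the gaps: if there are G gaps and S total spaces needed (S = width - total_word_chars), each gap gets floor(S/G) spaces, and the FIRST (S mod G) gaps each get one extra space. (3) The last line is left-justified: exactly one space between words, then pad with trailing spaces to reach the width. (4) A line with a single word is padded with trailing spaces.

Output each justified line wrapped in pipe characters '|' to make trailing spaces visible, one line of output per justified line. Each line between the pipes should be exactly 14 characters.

Line 1: ['plate', 'laser'] (min_width=11, slack=3)
Line 2: ['take', 'chair'] (min_width=10, slack=4)
Line 3: ['string', 'fish', 'my'] (min_width=14, slack=0)
Line 4: ['box', 'time', 'plate'] (min_width=14, slack=0)
Line 5: ['draw', 'fox'] (min_width=8, slack=6)
Line 6: ['valley'] (min_width=6, slack=8)
Line 7: ['absolute'] (min_width=8, slack=6)
Line 8: ['number', 'morning'] (min_width=14, slack=0)
Line 9: ['play', 'salty'] (min_width=10, slack=4)
Line 10: ['have'] (min_width=4, slack=10)

Answer: |plate    laser|
|take     chair|
|string fish my|
|box time plate|
|draw       fox|
|valley        |
|absolute      |
|number morning|
|play     salty|
|have          |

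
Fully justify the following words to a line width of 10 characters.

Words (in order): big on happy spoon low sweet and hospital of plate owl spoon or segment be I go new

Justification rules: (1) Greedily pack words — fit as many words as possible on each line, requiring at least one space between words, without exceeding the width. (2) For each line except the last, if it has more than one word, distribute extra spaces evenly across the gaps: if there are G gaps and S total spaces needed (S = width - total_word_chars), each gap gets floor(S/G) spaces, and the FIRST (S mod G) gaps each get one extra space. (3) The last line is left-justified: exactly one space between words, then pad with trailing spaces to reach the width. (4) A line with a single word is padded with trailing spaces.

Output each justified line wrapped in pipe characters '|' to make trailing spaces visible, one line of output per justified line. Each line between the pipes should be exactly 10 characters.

Line 1: ['big', 'on'] (min_width=6, slack=4)
Line 2: ['happy'] (min_width=5, slack=5)
Line 3: ['spoon', 'low'] (min_width=9, slack=1)
Line 4: ['sweet', 'and'] (min_width=9, slack=1)
Line 5: ['hospital'] (min_width=8, slack=2)
Line 6: ['of', 'plate'] (min_width=8, slack=2)
Line 7: ['owl', 'spoon'] (min_width=9, slack=1)
Line 8: ['or', 'segment'] (min_width=10, slack=0)
Line 9: ['be', 'I', 'go'] (min_width=7, slack=3)
Line 10: ['new'] (min_width=3, slack=7)

Answer: |big     on|
|happy     |
|spoon  low|
|sweet  and|
|hospital  |
|of   plate|
|owl  spoon|
|or segment|
|be   I  go|
|new       |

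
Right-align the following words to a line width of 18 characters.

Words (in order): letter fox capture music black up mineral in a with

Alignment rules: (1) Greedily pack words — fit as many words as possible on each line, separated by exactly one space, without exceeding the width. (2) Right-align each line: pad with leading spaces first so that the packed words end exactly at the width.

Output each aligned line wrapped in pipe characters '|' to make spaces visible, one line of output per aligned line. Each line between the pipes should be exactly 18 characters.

Answer: |letter fox capture|
|    music black up|
| mineral in a with|

Derivation:
Line 1: ['letter', 'fox', 'capture'] (min_width=18, slack=0)
Line 2: ['music', 'black', 'up'] (min_width=14, slack=4)
Line 3: ['mineral', 'in', 'a', 'with'] (min_width=17, slack=1)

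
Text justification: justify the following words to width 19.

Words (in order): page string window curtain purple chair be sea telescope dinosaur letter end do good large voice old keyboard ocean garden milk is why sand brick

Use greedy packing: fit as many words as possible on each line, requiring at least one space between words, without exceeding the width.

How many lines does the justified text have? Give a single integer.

Line 1: ['page', 'string', 'window'] (min_width=18, slack=1)
Line 2: ['curtain', 'purple'] (min_width=14, slack=5)
Line 3: ['chair', 'be', 'sea'] (min_width=12, slack=7)
Line 4: ['telescope', 'dinosaur'] (min_width=18, slack=1)
Line 5: ['letter', 'end', 'do', 'good'] (min_width=18, slack=1)
Line 6: ['large', 'voice', 'old'] (min_width=15, slack=4)
Line 7: ['keyboard', 'ocean'] (min_width=14, slack=5)
Line 8: ['garden', 'milk', 'is', 'why'] (min_width=18, slack=1)
Line 9: ['sand', 'brick'] (min_width=10, slack=9)
Total lines: 9

Answer: 9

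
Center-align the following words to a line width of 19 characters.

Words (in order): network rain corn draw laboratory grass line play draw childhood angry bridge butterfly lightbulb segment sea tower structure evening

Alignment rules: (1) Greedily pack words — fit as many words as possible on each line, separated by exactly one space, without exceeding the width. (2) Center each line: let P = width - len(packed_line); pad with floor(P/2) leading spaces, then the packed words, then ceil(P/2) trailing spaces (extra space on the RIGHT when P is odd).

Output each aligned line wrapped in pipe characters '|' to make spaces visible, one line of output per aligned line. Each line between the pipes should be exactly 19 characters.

Line 1: ['network', 'rain', 'corn'] (min_width=17, slack=2)
Line 2: ['draw', 'laboratory'] (min_width=15, slack=4)
Line 3: ['grass', 'line', 'play'] (min_width=15, slack=4)
Line 4: ['draw', 'childhood'] (min_width=14, slack=5)
Line 5: ['angry', 'bridge'] (min_width=12, slack=7)
Line 6: ['butterfly', 'lightbulb'] (min_width=19, slack=0)
Line 7: ['segment', 'sea', 'tower'] (min_width=17, slack=2)
Line 8: ['structure', 'evening'] (min_width=17, slack=2)

Answer: | network rain corn |
|  draw laboratory  |
|  grass line play  |
|  draw childhood   |
|   angry bridge    |
|butterfly lightbulb|
| segment sea tower |
| structure evening |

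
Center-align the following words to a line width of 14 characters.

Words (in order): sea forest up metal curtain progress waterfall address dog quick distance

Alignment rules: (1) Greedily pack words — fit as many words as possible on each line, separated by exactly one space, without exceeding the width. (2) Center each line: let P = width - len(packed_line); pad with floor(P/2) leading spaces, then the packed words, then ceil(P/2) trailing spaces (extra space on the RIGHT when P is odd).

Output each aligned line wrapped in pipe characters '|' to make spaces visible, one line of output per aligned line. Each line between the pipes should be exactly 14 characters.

Line 1: ['sea', 'forest', 'up'] (min_width=13, slack=1)
Line 2: ['metal', 'curtain'] (min_width=13, slack=1)
Line 3: ['progress'] (min_width=8, slack=6)
Line 4: ['waterfall'] (min_width=9, slack=5)
Line 5: ['address', 'dog'] (min_width=11, slack=3)
Line 6: ['quick', 'distance'] (min_width=14, slack=0)

Answer: |sea forest up |
|metal curtain |
|   progress   |
|  waterfall   |
| address dog  |
|quick distance|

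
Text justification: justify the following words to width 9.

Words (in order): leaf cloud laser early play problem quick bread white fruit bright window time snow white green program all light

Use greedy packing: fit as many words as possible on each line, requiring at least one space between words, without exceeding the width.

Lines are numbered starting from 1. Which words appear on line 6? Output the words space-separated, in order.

Line 1: ['leaf'] (min_width=4, slack=5)
Line 2: ['cloud'] (min_width=5, slack=4)
Line 3: ['laser'] (min_width=5, slack=4)
Line 4: ['early'] (min_width=5, slack=4)
Line 5: ['play'] (min_width=4, slack=5)
Line 6: ['problem'] (min_width=7, slack=2)
Line 7: ['quick'] (min_width=5, slack=4)
Line 8: ['bread'] (min_width=5, slack=4)
Line 9: ['white'] (min_width=5, slack=4)
Line 10: ['fruit'] (min_width=5, slack=4)
Line 11: ['bright'] (min_width=6, slack=3)
Line 12: ['window'] (min_width=6, slack=3)
Line 13: ['time', 'snow'] (min_width=9, slack=0)
Line 14: ['white'] (min_width=5, slack=4)
Line 15: ['green'] (min_width=5, slack=4)
Line 16: ['program'] (min_width=7, slack=2)
Line 17: ['all', 'light'] (min_width=9, slack=0)

Answer: problem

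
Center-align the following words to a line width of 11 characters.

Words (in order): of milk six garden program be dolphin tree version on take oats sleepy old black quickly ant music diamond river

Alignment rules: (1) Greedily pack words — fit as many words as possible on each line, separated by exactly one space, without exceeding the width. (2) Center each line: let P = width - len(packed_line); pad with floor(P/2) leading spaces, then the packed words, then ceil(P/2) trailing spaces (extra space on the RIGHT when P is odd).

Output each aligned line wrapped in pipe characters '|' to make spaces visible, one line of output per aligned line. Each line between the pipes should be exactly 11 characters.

Answer: |of milk six|
|  garden   |
|program be |
|  dolphin  |
|   tree    |
|version on |
| take oats |
|sleepy old |
|   black   |
|quickly ant|
|   music   |
|  diamond  |
|   river   |

Derivation:
Line 1: ['of', 'milk', 'six'] (min_width=11, slack=0)
Line 2: ['garden'] (min_width=6, slack=5)
Line 3: ['program', 'be'] (min_width=10, slack=1)
Line 4: ['dolphin'] (min_width=7, slack=4)
Line 5: ['tree'] (min_width=4, slack=7)
Line 6: ['version', 'on'] (min_width=10, slack=1)
Line 7: ['take', 'oats'] (min_width=9, slack=2)
Line 8: ['sleepy', 'old'] (min_width=10, slack=1)
Line 9: ['black'] (min_width=5, slack=6)
Line 10: ['quickly', 'ant'] (min_width=11, slack=0)
Line 11: ['music'] (min_width=5, slack=6)
Line 12: ['diamond'] (min_width=7, slack=4)
Line 13: ['river'] (min_width=5, slack=6)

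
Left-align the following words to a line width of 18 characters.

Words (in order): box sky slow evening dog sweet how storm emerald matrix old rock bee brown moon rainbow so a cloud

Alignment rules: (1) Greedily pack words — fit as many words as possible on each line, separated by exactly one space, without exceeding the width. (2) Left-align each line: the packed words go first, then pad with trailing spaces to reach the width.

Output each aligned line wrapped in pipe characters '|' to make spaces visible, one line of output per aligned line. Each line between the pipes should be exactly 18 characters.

Answer: |box sky slow      |
|evening dog sweet |
|how storm emerald |
|matrix old rock   |
|bee brown moon    |
|rainbow so a cloud|

Derivation:
Line 1: ['box', 'sky', 'slow'] (min_width=12, slack=6)
Line 2: ['evening', 'dog', 'sweet'] (min_width=17, slack=1)
Line 3: ['how', 'storm', 'emerald'] (min_width=17, slack=1)
Line 4: ['matrix', 'old', 'rock'] (min_width=15, slack=3)
Line 5: ['bee', 'brown', 'moon'] (min_width=14, slack=4)
Line 6: ['rainbow', 'so', 'a', 'cloud'] (min_width=18, slack=0)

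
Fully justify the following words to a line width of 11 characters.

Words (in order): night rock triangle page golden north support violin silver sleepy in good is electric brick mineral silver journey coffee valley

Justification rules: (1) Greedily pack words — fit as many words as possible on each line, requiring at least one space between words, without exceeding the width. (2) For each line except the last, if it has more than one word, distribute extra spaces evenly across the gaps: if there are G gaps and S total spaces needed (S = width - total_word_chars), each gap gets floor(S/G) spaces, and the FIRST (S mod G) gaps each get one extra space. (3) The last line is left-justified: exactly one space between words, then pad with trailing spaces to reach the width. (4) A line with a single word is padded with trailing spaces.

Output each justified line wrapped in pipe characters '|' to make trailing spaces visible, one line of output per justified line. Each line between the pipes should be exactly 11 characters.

Line 1: ['night', 'rock'] (min_width=10, slack=1)
Line 2: ['triangle'] (min_width=8, slack=3)
Line 3: ['page', 'golden'] (min_width=11, slack=0)
Line 4: ['north'] (min_width=5, slack=6)
Line 5: ['support'] (min_width=7, slack=4)
Line 6: ['violin'] (min_width=6, slack=5)
Line 7: ['silver'] (min_width=6, slack=5)
Line 8: ['sleepy', 'in'] (min_width=9, slack=2)
Line 9: ['good', 'is'] (min_width=7, slack=4)
Line 10: ['electric'] (min_width=8, slack=3)
Line 11: ['brick'] (min_width=5, slack=6)
Line 12: ['mineral'] (min_width=7, slack=4)
Line 13: ['silver'] (min_width=6, slack=5)
Line 14: ['journey'] (min_width=7, slack=4)
Line 15: ['coffee'] (min_width=6, slack=5)
Line 16: ['valley'] (min_width=6, slack=5)

Answer: |night  rock|
|triangle   |
|page golden|
|north      |
|support    |
|violin     |
|silver     |
|sleepy   in|
|good     is|
|electric   |
|brick      |
|mineral    |
|silver     |
|journey    |
|coffee     |
|valley     |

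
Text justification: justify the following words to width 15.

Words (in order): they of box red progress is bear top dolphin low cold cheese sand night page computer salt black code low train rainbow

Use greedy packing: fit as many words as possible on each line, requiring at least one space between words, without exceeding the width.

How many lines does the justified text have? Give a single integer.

Line 1: ['they', 'of', 'box', 'red'] (min_width=15, slack=0)
Line 2: ['progress', 'is'] (min_width=11, slack=4)
Line 3: ['bear', 'top'] (min_width=8, slack=7)
Line 4: ['dolphin', 'low'] (min_width=11, slack=4)
Line 5: ['cold', 'cheese'] (min_width=11, slack=4)
Line 6: ['sand', 'night', 'page'] (min_width=15, slack=0)
Line 7: ['computer', 'salt'] (min_width=13, slack=2)
Line 8: ['black', 'code', 'low'] (min_width=14, slack=1)
Line 9: ['train', 'rainbow'] (min_width=13, slack=2)
Total lines: 9

Answer: 9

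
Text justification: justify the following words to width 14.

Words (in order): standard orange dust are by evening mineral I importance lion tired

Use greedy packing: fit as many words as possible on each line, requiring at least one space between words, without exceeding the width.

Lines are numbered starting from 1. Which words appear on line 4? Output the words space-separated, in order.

Line 1: ['standard'] (min_width=8, slack=6)
Line 2: ['orange', 'dust'] (min_width=11, slack=3)
Line 3: ['are', 'by', 'evening'] (min_width=14, slack=0)
Line 4: ['mineral', 'I'] (min_width=9, slack=5)
Line 5: ['importance'] (min_width=10, slack=4)
Line 6: ['lion', 'tired'] (min_width=10, slack=4)

Answer: mineral I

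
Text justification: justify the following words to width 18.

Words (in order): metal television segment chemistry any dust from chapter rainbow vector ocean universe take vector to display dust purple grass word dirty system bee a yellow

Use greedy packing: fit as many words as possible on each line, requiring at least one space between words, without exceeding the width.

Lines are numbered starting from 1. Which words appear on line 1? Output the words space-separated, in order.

Answer: metal television

Derivation:
Line 1: ['metal', 'television'] (min_width=16, slack=2)
Line 2: ['segment', 'chemistry'] (min_width=17, slack=1)
Line 3: ['any', 'dust', 'from'] (min_width=13, slack=5)
Line 4: ['chapter', 'rainbow'] (min_width=15, slack=3)
Line 5: ['vector', 'ocean'] (min_width=12, slack=6)
Line 6: ['universe', 'take'] (min_width=13, slack=5)
Line 7: ['vector', 'to', 'display'] (min_width=17, slack=1)
Line 8: ['dust', 'purple', 'grass'] (min_width=17, slack=1)
Line 9: ['word', 'dirty', 'system'] (min_width=17, slack=1)
Line 10: ['bee', 'a', 'yellow'] (min_width=12, slack=6)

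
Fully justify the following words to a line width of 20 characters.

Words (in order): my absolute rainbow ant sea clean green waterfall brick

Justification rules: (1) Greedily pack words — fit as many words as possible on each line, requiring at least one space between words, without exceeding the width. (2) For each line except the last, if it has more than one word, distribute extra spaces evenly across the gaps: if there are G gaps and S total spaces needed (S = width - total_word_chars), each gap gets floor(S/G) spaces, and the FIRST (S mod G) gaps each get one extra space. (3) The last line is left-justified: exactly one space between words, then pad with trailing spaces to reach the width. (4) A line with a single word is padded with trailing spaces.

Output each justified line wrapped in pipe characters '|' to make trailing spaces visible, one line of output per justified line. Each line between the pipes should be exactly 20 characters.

Line 1: ['my', 'absolute', 'rainbow'] (min_width=19, slack=1)
Line 2: ['ant', 'sea', 'clean', 'green'] (min_width=19, slack=1)
Line 3: ['waterfall', 'brick'] (min_width=15, slack=5)

Answer: |my  absolute rainbow|
|ant  sea clean green|
|waterfall brick     |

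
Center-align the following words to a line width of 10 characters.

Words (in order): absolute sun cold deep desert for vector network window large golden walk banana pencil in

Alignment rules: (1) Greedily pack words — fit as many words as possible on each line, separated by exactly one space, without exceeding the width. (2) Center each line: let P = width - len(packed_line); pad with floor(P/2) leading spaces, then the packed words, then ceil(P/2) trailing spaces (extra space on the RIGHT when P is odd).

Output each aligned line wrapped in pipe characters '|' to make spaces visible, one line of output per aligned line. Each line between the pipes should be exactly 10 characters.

Answer: | absolute |
| sun cold |
|   deep   |
|desert for|
|  vector  |
| network  |
|  window  |
|  large   |
|  golden  |
|   walk   |
|  banana  |
|pencil in |

Derivation:
Line 1: ['absolute'] (min_width=8, slack=2)
Line 2: ['sun', 'cold'] (min_width=8, slack=2)
Line 3: ['deep'] (min_width=4, slack=6)
Line 4: ['desert', 'for'] (min_width=10, slack=0)
Line 5: ['vector'] (min_width=6, slack=4)
Line 6: ['network'] (min_width=7, slack=3)
Line 7: ['window'] (min_width=6, slack=4)
Line 8: ['large'] (min_width=5, slack=5)
Line 9: ['golden'] (min_width=6, slack=4)
Line 10: ['walk'] (min_width=4, slack=6)
Line 11: ['banana'] (min_width=6, slack=4)
Line 12: ['pencil', 'in'] (min_width=9, slack=1)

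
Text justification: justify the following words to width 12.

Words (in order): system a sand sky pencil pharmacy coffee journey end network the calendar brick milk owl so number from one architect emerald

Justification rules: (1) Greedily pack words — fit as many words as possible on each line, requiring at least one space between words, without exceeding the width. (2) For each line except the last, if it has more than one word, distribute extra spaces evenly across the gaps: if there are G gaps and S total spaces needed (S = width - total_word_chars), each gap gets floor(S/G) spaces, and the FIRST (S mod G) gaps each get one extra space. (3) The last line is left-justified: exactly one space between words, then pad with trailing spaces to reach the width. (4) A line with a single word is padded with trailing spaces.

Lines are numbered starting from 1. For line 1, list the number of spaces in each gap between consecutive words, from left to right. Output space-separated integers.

Answer: 5

Derivation:
Line 1: ['system', 'a'] (min_width=8, slack=4)
Line 2: ['sand', 'sky'] (min_width=8, slack=4)
Line 3: ['pencil'] (min_width=6, slack=6)
Line 4: ['pharmacy'] (min_width=8, slack=4)
Line 5: ['coffee'] (min_width=6, slack=6)
Line 6: ['journey', 'end'] (min_width=11, slack=1)
Line 7: ['network', 'the'] (min_width=11, slack=1)
Line 8: ['calendar'] (min_width=8, slack=4)
Line 9: ['brick', 'milk'] (min_width=10, slack=2)
Line 10: ['owl', 'so'] (min_width=6, slack=6)
Line 11: ['number', 'from'] (min_width=11, slack=1)
Line 12: ['one'] (min_width=3, slack=9)
Line 13: ['architect'] (min_width=9, slack=3)
Line 14: ['emerald'] (min_width=7, slack=5)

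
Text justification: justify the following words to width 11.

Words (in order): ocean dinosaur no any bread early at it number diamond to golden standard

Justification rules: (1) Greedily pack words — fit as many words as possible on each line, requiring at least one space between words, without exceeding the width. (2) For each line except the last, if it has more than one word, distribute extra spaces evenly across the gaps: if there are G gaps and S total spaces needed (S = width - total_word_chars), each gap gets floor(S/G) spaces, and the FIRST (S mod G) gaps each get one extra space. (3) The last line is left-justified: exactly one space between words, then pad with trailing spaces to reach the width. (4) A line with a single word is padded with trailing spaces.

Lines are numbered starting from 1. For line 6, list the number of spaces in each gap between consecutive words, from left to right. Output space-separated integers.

Line 1: ['ocean'] (min_width=5, slack=6)
Line 2: ['dinosaur', 'no'] (min_width=11, slack=0)
Line 3: ['any', 'bread'] (min_width=9, slack=2)
Line 4: ['early', 'at', 'it'] (min_width=11, slack=0)
Line 5: ['number'] (min_width=6, slack=5)
Line 6: ['diamond', 'to'] (min_width=10, slack=1)
Line 7: ['golden'] (min_width=6, slack=5)
Line 8: ['standard'] (min_width=8, slack=3)

Answer: 2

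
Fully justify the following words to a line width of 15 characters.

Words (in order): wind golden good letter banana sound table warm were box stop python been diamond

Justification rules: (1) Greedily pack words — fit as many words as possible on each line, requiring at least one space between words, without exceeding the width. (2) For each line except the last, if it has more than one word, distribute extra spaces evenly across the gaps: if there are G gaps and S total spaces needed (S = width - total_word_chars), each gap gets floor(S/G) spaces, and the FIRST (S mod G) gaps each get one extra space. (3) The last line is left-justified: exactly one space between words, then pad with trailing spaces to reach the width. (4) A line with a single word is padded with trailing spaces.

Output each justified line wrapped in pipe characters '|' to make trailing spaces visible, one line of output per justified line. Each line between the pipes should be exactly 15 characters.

Line 1: ['wind', 'golden'] (min_width=11, slack=4)
Line 2: ['good', 'letter'] (min_width=11, slack=4)
Line 3: ['banana', 'sound'] (min_width=12, slack=3)
Line 4: ['table', 'warm', 'were'] (min_width=15, slack=0)
Line 5: ['box', 'stop', 'python'] (min_width=15, slack=0)
Line 6: ['been', 'diamond'] (min_width=12, slack=3)

Answer: |wind     golden|
|good     letter|
|banana    sound|
|table warm were|
|box stop python|
|been diamond   |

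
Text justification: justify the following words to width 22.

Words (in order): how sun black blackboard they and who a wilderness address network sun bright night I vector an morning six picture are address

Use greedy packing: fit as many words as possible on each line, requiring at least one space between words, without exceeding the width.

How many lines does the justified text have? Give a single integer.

Line 1: ['how', 'sun', 'black'] (min_width=13, slack=9)
Line 2: ['blackboard', 'they', 'and'] (min_width=19, slack=3)
Line 3: ['who', 'a', 'wilderness'] (min_width=16, slack=6)
Line 4: ['address', 'network', 'sun'] (min_width=19, slack=3)
Line 5: ['bright', 'night', 'I', 'vector'] (min_width=21, slack=1)
Line 6: ['an', 'morning', 'six', 'picture'] (min_width=22, slack=0)
Line 7: ['are', 'address'] (min_width=11, slack=11)
Total lines: 7

Answer: 7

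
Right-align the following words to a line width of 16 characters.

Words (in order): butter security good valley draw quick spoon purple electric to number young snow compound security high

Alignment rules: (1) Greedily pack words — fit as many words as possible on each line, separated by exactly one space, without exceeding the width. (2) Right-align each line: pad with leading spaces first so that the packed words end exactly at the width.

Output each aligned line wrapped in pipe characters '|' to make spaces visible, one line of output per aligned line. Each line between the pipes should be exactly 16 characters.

Answer: | butter security|
|good valley draw|
|     quick spoon|
| purple electric|
| to number young|
|   snow compound|
|   security high|

Derivation:
Line 1: ['butter', 'security'] (min_width=15, slack=1)
Line 2: ['good', 'valley', 'draw'] (min_width=16, slack=0)
Line 3: ['quick', 'spoon'] (min_width=11, slack=5)
Line 4: ['purple', 'electric'] (min_width=15, slack=1)
Line 5: ['to', 'number', 'young'] (min_width=15, slack=1)
Line 6: ['snow', 'compound'] (min_width=13, slack=3)
Line 7: ['security', 'high'] (min_width=13, slack=3)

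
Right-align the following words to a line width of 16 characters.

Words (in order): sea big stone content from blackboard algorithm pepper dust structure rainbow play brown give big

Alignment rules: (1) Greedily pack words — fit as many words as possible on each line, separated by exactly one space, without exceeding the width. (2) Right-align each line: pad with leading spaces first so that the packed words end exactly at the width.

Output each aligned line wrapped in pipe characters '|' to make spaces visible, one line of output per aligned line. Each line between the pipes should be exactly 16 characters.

Line 1: ['sea', 'big', 'stone'] (min_width=13, slack=3)
Line 2: ['content', 'from'] (min_width=12, slack=4)
Line 3: ['blackboard'] (min_width=10, slack=6)
Line 4: ['algorithm', 'pepper'] (min_width=16, slack=0)
Line 5: ['dust', 'structure'] (min_width=14, slack=2)
Line 6: ['rainbow', 'play'] (min_width=12, slack=4)
Line 7: ['brown', 'give', 'big'] (min_width=14, slack=2)

Answer: |   sea big stone|
|    content from|
|      blackboard|
|algorithm pepper|
|  dust structure|
|    rainbow play|
|  brown give big|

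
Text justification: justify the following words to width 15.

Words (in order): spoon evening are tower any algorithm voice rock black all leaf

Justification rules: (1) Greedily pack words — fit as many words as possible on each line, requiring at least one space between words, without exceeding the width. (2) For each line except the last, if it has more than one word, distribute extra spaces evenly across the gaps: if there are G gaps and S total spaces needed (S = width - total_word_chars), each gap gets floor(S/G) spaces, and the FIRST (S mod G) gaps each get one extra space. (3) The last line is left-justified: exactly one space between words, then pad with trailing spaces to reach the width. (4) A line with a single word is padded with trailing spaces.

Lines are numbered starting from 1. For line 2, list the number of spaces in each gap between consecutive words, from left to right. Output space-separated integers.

Line 1: ['spoon', 'evening'] (min_width=13, slack=2)
Line 2: ['are', 'tower', 'any'] (min_width=13, slack=2)
Line 3: ['algorithm', 'voice'] (min_width=15, slack=0)
Line 4: ['rock', 'black', 'all'] (min_width=14, slack=1)
Line 5: ['leaf'] (min_width=4, slack=11)

Answer: 2 2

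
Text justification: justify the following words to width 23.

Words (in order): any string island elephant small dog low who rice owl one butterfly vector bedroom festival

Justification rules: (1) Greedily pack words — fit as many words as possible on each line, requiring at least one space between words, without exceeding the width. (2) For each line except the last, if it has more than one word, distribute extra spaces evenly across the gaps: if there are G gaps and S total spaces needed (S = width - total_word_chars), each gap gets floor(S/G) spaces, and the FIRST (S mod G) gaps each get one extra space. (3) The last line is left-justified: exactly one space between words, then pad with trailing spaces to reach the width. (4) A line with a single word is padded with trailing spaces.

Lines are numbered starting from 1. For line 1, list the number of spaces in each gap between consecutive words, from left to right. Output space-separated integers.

Line 1: ['any', 'string', 'island'] (min_width=17, slack=6)
Line 2: ['elephant', 'small', 'dog', 'low'] (min_width=22, slack=1)
Line 3: ['who', 'rice', 'owl', 'one'] (min_width=16, slack=7)
Line 4: ['butterfly', 'vector'] (min_width=16, slack=7)
Line 5: ['bedroom', 'festival'] (min_width=16, slack=7)

Answer: 4 4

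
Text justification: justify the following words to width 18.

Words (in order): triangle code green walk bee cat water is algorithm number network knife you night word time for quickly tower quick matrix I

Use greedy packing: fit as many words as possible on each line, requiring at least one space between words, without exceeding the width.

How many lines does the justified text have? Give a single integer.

Answer: 8

Derivation:
Line 1: ['triangle', 'code'] (min_width=13, slack=5)
Line 2: ['green', 'walk', 'bee', 'cat'] (min_width=18, slack=0)
Line 3: ['water', 'is', 'algorithm'] (min_width=18, slack=0)
Line 4: ['number', 'network'] (min_width=14, slack=4)
Line 5: ['knife', 'you', 'night'] (min_width=15, slack=3)
Line 6: ['word', 'time', 'for'] (min_width=13, slack=5)
Line 7: ['quickly', 'tower'] (min_width=13, slack=5)
Line 8: ['quick', 'matrix', 'I'] (min_width=14, slack=4)
Total lines: 8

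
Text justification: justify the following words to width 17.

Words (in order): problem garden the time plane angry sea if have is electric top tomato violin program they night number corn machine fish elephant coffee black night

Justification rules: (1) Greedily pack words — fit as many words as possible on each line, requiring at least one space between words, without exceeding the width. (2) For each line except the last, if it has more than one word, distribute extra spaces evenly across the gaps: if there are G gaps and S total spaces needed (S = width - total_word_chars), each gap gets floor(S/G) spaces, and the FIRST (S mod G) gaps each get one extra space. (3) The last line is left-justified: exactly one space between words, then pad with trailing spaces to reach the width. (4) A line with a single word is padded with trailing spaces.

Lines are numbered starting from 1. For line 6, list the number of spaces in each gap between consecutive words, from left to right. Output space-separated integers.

Answer: 6

Derivation:
Line 1: ['problem', 'garden'] (min_width=14, slack=3)
Line 2: ['the', 'time', 'plane'] (min_width=14, slack=3)
Line 3: ['angry', 'sea', 'if', 'have'] (min_width=17, slack=0)
Line 4: ['is', 'electric', 'top'] (min_width=15, slack=2)
Line 5: ['tomato', 'violin'] (min_width=13, slack=4)
Line 6: ['program', 'they'] (min_width=12, slack=5)
Line 7: ['night', 'number', 'corn'] (min_width=17, slack=0)
Line 8: ['machine', 'fish'] (min_width=12, slack=5)
Line 9: ['elephant', 'coffee'] (min_width=15, slack=2)
Line 10: ['black', 'night'] (min_width=11, slack=6)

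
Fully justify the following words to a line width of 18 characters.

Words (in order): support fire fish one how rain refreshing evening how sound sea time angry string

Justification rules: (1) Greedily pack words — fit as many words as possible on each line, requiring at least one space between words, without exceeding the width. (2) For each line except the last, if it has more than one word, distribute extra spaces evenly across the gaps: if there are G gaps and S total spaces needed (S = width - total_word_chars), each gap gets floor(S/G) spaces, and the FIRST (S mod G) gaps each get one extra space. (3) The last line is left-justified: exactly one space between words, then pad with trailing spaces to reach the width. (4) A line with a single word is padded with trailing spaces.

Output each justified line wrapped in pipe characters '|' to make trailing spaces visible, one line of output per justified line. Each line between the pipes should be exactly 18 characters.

Line 1: ['support', 'fire', 'fish'] (min_width=17, slack=1)
Line 2: ['one', 'how', 'rain'] (min_width=12, slack=6)
Line 3: ['refreshing', 'evening'] (min_width=18, slack=0)
Line 4: ['how', 'sound', 'sea', 'time'] (min_width=18, slack=0)
Line 5: ['angry', 'string'] (min_width=12, slack=6)

Answer: |support  fire fish|
|one    how    rain|
|refreshing evening|
|how sound sea time|
|angry string      |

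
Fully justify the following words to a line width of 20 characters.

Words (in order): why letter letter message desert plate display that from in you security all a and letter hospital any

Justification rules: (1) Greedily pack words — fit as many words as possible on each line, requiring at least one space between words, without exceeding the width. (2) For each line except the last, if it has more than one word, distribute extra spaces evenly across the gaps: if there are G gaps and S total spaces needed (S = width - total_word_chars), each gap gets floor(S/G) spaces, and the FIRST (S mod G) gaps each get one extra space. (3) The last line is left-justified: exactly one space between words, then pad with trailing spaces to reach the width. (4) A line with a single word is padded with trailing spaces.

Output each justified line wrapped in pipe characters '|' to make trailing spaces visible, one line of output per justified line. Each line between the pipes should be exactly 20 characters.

Line 1: ['why', 'letter', 'letter'] (min_width=17, slack=3)
Line 2: ['message', 'desert', 'plate'] (min_width=20, slack=0)
Line 3: ['display', 'that', 'from', 'in'] (min_width=20, slack=0)
Line 4: ['you', 'security', 'all', 'a'] (min_width=18, slack=2)
Line 5: ['and', 'letter', 'hospital'] (min_width=19, slack=1)
Line 6: ['any'] (min_width=3, slack=17)

Answer: |why   letter  letter|
|message desert plate|
|display that from in|
|you  security  all a|
|and  letter hospital|
|any                 |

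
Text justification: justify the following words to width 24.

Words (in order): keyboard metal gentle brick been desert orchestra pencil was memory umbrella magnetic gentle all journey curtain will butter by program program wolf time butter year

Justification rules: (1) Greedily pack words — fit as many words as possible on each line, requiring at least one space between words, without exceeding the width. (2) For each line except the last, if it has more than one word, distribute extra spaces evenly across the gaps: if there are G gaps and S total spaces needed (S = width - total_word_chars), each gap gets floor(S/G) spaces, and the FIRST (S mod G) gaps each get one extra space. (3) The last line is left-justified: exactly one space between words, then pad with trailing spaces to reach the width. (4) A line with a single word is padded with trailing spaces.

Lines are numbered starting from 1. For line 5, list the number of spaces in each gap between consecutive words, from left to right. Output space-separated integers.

Line 1: ['keyboard', 'metal', 'gentle'] (min_width=21, slack=3)
Line 2: ['brick', 'been', 'desert'] (min_width=17, slack=7)
Line 3: ['orchestra', 'pencil', 'was'] (min_width=20, slack=4)
Line 4: ['memory', 'umbrella', 'magnetic'] (min_width=24, slack=0)
Line 5: ['gentle', 'all', 'journey'] (min_width=18, slack=6)
Line 6: ['curtain', 'will', 'butter', 'by'] (min_width=22, slack=2)
Line 7: ['program', 'program', 'wolf'] (min_width=20, slack=4)
Line 8: ['time', 'butter', 'year'] (min_width=16, slack=8)

Answer: 4 4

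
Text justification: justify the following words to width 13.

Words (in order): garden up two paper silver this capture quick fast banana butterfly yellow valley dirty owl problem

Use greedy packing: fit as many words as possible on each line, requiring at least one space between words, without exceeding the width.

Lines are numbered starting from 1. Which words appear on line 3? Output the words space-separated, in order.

Line 1: ['garden', 'up', 'two'] (min_width=13, slack=0)
Line 2: ['paper', 'silver'] (min_width=12, slack=1)
Line 3: ['this', 'capture'] (min_width=12, slack=1)
Line 4: ['quick', 'fast'] (min_width=10, slack=3)
Line 5: ['banana'] (min_width=6, slack=7)
Line 6: ['butterfly'] (min_width=9, slack=4)
Line 7: ['yellow', 'valley'] (min_width=13, slack=0)
Line 8: ['dirty', 'owl'] (min_width=9, slack=4)
Line 9: ['problem'] (min_width=7, slack=6)

Answer: this capture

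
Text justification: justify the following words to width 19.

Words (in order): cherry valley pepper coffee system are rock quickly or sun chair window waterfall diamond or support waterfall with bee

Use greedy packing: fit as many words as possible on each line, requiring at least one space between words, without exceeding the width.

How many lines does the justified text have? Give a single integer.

Line 1: ['cherry', 'valley'] (min_width=13, slack=6)
Line 2: ['pepper', 'coffee'] (min_width=13, slack=6)
Line 3: ['system', 'are', 'rock'] (min_width=15, slack=4)
Line 4: ['quickly', 'or', 'sun'] (min_width=14, slack=5)
Line 5: ['chair', 'window'] (min_width=12, slack=7)
Line 6: ['waterfall', 'diamond'] (min_width=17, slack=2)
Line 7: ['or', 'support'] (min_width=10, slack=9)
Line 8: ['waterfall', 'with', 'bee'] (min_width=18, slack=1)
Total lines: 8

Answer: 8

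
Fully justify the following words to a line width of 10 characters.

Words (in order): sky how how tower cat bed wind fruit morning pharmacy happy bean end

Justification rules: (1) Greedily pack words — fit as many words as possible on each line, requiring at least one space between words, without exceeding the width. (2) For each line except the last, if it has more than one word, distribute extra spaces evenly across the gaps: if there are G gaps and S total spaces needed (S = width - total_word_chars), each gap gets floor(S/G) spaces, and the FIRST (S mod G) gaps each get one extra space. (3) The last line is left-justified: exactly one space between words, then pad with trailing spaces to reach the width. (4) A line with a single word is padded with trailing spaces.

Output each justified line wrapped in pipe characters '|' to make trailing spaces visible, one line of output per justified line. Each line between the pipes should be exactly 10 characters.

Line 1: ['sky', 'how'] (min_width=7, slack=3)
Line 2: ['how', 'tower'] (min_width=9, slack=1)
Line 3: ['cat', 'bed'] (min_width=7, slack=3)
Line 4: ['wind', 'fruit'] (min_width=10, slack=0)
Line 5: ['morning'] (min_width=7, slack=3)
Line 6: ['pharmacy'] (min_width=8, slack=2)
Line 7: ['happy', 'bean'] (min_width=10, slack=0)
Line 8: ['end'] (min_width=3, slack=7)

Answer: |sky    how|
|how  tower|
|cat    bed|
|wind fruit|
|morning   |
|pharmacy  |
|happy bean|
|end       |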